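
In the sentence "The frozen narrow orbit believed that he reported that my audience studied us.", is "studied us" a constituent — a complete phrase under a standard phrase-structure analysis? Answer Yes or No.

Yes

The sequence corresponds to a single VP node — the verb phrase "studied us".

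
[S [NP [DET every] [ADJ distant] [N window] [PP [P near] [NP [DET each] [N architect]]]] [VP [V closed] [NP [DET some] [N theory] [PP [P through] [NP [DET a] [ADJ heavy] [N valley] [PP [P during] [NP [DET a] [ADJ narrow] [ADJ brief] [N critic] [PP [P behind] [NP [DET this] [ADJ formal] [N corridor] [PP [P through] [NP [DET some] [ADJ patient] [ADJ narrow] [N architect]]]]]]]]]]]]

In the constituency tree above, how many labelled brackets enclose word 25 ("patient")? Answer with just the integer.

Counting open brackets not yet closed at "patient": [S [VP [NP [PP [NP [PP [NP [PP [NP [PP [NP [ADJ = 12.

12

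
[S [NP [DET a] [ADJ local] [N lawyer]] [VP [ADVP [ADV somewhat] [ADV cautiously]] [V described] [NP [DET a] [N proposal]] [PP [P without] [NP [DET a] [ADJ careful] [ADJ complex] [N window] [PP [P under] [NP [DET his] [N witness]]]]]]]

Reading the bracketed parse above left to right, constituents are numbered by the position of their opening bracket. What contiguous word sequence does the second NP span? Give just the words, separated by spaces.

a proposal

In left-to-right order the NP constituents are "a local lawyer"; "a proposal"; "a careful complex window under his witness"; "his witness". Number 2 is "a proposal".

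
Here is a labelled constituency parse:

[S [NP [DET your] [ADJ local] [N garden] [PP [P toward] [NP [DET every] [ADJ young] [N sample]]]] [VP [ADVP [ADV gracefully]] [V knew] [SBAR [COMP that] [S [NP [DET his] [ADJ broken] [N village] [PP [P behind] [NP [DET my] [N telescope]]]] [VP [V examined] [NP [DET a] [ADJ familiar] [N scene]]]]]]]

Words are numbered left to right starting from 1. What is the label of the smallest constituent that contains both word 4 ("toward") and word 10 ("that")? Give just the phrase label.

Word 4 lies under S → NP → PP → P; word 10 lies under S → VP → SBAR → COMP. The lowest shared node is the S.

S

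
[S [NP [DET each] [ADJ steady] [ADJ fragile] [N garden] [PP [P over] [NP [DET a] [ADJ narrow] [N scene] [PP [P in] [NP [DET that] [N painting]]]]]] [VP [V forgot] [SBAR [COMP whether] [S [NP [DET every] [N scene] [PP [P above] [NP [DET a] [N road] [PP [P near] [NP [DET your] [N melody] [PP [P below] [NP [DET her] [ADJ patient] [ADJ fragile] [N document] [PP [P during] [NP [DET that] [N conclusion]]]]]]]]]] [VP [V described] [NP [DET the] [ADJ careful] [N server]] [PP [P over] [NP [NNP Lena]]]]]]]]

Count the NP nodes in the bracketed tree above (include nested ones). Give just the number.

10

Scanning left to right, an opening `[NP` appears at word positions 1, 6, 10, 14, 17, 20, 23, 28, 31, 35 — 10 in total.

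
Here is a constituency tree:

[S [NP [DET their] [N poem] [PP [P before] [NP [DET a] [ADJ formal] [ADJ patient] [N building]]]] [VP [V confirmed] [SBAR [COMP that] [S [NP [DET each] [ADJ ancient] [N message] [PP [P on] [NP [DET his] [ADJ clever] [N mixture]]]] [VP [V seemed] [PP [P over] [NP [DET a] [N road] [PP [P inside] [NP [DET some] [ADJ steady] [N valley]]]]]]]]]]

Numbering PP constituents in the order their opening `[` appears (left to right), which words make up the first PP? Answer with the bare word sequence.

before a formal patient building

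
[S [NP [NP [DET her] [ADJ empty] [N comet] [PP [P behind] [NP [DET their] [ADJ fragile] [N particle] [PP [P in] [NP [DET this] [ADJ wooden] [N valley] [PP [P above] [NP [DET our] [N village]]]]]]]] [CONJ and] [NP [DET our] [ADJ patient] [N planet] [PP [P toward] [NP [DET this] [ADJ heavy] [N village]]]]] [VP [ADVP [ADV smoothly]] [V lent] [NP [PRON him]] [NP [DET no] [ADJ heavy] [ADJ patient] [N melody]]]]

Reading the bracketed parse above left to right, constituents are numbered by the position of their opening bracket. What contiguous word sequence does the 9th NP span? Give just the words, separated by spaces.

no heavy patient melody

Opening `[NP` markers occur at word positions 1, 1, 5, 9, 13, 16, 20, 25, 26; the 9th of these opens the constituent [NP no heavy patient melody].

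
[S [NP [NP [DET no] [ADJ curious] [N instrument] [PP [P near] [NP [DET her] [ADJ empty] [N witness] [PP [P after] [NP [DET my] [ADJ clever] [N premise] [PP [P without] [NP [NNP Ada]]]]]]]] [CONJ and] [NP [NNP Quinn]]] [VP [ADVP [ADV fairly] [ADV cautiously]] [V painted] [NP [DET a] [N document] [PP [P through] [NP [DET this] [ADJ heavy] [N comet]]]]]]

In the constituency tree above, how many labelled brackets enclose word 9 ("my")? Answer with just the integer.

8

Counting open brackets not yet closed at "my": [S [NP [NP [PP [NP [PP [NP [DET = 8.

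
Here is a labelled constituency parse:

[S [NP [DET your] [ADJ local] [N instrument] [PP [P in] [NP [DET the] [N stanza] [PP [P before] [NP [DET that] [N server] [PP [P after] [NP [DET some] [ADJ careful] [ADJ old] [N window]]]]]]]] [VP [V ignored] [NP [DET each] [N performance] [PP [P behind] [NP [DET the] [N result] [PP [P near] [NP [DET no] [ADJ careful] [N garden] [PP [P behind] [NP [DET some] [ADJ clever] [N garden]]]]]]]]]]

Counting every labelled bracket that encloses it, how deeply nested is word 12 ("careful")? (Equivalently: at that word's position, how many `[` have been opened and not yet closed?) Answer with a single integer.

9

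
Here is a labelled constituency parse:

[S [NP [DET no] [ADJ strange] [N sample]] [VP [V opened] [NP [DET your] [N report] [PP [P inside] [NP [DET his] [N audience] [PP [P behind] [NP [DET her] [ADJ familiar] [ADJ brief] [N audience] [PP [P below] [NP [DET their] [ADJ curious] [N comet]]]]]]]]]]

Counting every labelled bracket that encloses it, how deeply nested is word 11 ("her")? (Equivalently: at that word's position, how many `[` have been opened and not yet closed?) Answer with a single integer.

Counting open brackets not yet closed at "her": [S [VP [NP [PP [NP [PP [NP [DET = 8.

8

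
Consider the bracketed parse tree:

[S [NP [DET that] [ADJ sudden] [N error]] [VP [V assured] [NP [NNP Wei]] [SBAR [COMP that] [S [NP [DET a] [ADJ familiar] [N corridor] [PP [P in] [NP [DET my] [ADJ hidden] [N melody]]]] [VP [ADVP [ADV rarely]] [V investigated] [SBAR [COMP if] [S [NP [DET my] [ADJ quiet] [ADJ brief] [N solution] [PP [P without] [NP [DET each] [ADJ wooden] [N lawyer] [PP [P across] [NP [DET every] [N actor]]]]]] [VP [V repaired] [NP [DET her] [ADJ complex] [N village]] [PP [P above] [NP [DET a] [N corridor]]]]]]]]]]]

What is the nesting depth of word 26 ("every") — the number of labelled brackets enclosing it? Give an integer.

13

Path from the root down to the word: S → VP → SBAR → S → VP → SBAR → S → NP → PP → NP → PP → NP → DET. That is 13 enclosing brackets.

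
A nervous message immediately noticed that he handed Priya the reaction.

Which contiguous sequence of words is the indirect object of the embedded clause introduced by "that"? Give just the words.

Priya

"handed" heads the VP of the embedded clause introduced by "that", and "Priya" is its indirect object.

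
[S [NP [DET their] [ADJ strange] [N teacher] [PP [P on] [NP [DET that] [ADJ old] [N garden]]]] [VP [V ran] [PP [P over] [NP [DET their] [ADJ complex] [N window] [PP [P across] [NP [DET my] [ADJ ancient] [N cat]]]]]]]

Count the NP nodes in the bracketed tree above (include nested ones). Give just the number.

4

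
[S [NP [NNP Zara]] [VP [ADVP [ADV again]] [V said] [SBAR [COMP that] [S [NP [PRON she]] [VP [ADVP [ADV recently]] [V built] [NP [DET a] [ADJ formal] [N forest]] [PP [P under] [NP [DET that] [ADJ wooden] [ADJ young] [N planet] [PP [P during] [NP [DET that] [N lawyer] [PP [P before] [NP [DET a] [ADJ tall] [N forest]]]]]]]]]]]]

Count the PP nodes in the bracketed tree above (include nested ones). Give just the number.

3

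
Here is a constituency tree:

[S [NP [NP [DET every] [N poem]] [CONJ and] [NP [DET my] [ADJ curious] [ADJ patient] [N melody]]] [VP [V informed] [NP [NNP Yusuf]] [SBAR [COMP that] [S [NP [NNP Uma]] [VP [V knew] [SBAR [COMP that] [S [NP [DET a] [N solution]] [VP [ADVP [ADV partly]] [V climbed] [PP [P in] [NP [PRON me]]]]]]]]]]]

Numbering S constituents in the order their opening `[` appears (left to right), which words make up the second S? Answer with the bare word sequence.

Opening `[S` markers occur at word positions 1, 11, 14; the second of these opens the constituent [S Uma knew that a solution partly climbed in me].

Uma knew that a solution partly climbed in me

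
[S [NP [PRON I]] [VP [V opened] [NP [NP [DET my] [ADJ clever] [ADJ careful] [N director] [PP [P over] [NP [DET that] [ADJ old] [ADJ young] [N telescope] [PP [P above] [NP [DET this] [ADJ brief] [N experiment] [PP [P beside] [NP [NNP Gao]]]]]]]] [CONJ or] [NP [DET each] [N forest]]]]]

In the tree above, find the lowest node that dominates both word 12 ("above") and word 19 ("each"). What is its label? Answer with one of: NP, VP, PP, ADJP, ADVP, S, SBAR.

NP

The smallest bracket enclosing both words is [NP my clever careful director over that old young telescope above this brief experiment beside Gao or each forest], so the label is NP.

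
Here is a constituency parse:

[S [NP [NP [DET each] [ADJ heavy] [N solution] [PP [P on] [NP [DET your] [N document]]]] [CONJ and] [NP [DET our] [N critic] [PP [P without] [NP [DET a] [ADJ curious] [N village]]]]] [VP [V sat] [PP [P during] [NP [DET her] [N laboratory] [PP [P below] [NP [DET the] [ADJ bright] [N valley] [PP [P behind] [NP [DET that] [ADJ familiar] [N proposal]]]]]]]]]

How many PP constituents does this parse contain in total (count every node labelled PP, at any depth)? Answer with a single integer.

5

The PP constituents are: [PP on your document]; [PP without a curious village]; [PP during her laboratory below the bright valley behind that familiar proposal]; [PP below the bright valley behind that familiar proposal]; [PP behind that familiar proposal]. Total: 5.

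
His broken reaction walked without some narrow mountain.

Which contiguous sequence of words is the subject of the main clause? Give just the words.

his broken reaction

"his broken reaction" is the NP that combines with the VP headed by "walked" to form the main clause — the subject.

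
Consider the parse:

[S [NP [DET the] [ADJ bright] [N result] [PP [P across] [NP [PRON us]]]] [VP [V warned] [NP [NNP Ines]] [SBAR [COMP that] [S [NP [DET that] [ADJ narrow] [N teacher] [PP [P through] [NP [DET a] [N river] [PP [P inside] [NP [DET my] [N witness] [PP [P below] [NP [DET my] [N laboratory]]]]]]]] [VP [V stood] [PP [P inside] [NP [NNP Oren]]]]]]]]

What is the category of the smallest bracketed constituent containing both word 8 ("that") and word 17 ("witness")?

The smallest bracket enclosing both words is [SBAR that that narrow teacher through a river inside my witness below my laboratory stood inside Oren], so the label is SBAR.

SBAR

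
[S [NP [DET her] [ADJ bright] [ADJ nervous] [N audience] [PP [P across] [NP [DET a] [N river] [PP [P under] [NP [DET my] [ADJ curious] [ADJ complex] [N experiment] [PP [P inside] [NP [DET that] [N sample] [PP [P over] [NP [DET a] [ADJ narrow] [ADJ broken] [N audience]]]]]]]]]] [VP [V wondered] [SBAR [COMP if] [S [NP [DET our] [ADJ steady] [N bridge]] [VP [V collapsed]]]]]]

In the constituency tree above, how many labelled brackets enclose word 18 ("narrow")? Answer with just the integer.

11

Path from the root down to the word: S → NP → PP → NP → PP → NP → PP → NP → PP → NP → ADJ. That is 11 enclosing brackets.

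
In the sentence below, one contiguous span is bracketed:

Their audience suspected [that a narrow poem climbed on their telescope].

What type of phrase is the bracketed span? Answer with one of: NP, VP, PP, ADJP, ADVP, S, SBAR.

The bracketed span "that a narrow poem climbed on their telescope" is headed by "that", making it a subordinate clause (SBAR).

SBAR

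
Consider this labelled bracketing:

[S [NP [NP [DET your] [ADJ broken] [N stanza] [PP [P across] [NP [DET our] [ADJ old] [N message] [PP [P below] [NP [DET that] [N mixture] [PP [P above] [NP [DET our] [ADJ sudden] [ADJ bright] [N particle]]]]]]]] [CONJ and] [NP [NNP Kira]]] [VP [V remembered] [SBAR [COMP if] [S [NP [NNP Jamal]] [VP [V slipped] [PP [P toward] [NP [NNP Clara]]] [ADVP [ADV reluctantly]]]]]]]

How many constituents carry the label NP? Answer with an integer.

8

The NP constituents are: [NP your broken stanza across our old message below that mixture above our sudden bright particle and Kira]; [NP your broken stanza across our old message below that mixture above our sudden bright particle]; [NP our old message below that mixture above our sudden bright particle]; [NP that mixture above our sudden bright particle]; [NP our sudden bright particle]; [NP Kira] …. Total: 8.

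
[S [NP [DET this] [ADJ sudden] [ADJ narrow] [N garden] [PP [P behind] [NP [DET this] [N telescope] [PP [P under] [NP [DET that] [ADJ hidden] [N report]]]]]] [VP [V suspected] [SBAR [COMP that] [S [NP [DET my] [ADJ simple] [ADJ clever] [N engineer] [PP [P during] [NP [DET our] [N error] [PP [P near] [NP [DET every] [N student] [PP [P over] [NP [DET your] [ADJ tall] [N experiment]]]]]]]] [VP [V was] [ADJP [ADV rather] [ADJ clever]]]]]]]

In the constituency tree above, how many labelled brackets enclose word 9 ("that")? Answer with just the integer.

7

Counting open brackets not yet closed at "that": [S [NP [PP [NP [PP [NP [DET = 7.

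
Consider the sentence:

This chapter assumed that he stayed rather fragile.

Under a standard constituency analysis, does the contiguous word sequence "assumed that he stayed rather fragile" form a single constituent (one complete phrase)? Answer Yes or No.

"assumed that he stayed rather fragile" is exactly the verb phrase [VP assumed that he stayed rather fragile], a complete constituent.

Yes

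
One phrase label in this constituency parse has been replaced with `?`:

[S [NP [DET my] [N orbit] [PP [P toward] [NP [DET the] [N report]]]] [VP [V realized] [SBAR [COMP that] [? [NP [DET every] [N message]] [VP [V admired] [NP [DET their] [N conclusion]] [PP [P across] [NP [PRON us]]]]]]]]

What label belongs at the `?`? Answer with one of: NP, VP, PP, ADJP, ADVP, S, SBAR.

S

The `?` node immediately contains: NP, VP. That is the internal structure of a clause, so the label is S.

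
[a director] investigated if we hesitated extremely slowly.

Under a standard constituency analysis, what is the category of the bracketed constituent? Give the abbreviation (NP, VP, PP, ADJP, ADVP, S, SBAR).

NP

The span is built around the noun "director" — a noun phrase (NP).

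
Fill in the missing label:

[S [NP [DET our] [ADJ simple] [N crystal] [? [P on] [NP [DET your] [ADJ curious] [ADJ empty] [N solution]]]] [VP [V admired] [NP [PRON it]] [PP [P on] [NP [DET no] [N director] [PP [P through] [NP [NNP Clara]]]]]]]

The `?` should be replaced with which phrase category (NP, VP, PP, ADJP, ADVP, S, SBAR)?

A constituent whose immediate children are P 'on', NP is a prepositional phrase: PP.

PP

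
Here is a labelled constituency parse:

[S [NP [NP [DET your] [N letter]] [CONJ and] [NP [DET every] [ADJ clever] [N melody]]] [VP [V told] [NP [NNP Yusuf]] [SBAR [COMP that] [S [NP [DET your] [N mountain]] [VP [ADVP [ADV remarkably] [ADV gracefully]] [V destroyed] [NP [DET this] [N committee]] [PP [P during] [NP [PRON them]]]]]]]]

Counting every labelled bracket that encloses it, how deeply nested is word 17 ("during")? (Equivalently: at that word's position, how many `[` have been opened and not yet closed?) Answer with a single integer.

7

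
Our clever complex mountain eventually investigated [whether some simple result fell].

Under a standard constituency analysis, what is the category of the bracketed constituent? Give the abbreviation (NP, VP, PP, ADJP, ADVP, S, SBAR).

SBAR

The span is built around the complementizer "whether" — a subordinate clause (SBAR).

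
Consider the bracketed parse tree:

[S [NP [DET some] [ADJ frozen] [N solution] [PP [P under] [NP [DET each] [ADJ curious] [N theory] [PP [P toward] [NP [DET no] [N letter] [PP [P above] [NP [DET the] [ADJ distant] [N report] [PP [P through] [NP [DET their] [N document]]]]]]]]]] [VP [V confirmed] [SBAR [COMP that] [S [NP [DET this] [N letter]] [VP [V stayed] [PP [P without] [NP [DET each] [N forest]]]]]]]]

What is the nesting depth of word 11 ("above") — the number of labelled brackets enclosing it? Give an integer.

Counting open brackets not yet closed at "above": [S [NP [PP [NP [PP [NP [PP [P = 8.

8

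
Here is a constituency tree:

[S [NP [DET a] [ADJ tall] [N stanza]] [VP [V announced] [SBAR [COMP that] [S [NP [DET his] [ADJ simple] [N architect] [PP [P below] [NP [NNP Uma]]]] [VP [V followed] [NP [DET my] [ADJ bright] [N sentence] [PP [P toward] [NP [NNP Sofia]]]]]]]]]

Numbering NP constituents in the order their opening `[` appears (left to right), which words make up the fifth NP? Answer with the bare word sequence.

Sofia

In left-to-right order the NP constituents are "a tall stanza"; "his simple architect below Uma"; "Uma"; "my bright sentence toward Sofia"; "Sofia". Number 5 is "Sofia".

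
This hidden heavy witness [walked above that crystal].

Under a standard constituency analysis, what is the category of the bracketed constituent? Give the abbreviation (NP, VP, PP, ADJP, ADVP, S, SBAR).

VP

The span is built around the verb "walked" — a verb phrase (VP).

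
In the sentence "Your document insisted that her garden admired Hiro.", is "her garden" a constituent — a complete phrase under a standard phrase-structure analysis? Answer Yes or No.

Yes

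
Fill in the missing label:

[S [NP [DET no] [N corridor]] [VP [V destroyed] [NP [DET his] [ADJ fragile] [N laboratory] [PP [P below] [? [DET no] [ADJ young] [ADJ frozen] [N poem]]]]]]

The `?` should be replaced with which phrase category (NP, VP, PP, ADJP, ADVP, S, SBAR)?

NP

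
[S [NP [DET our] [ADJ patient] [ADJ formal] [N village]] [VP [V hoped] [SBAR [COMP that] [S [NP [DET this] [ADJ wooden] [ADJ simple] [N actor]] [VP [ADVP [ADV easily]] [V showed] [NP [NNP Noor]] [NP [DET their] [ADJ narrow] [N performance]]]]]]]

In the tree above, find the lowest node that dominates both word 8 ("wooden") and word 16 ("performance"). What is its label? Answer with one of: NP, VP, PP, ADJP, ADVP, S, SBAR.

S

The smallest bracket enclosing both words is [S this wooden simple actor easily showed Noor their narrow performance], so the label is S.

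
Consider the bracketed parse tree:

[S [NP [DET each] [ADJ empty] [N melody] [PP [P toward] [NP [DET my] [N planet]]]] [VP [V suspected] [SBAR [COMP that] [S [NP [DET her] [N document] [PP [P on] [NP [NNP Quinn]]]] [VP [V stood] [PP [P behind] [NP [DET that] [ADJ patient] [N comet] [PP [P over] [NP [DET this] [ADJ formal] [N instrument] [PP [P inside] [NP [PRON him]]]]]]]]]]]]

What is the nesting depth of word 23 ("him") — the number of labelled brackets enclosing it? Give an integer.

12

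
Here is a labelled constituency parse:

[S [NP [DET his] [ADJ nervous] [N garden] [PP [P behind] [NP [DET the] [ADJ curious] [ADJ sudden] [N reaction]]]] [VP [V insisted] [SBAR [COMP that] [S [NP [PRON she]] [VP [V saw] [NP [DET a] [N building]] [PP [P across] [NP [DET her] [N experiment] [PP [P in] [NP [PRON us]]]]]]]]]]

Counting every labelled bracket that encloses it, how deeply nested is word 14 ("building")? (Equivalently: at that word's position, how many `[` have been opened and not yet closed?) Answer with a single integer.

Counting open brackets not yet closed at "building": [S [VP [SBAR [S [VP [NP [N = 7.

7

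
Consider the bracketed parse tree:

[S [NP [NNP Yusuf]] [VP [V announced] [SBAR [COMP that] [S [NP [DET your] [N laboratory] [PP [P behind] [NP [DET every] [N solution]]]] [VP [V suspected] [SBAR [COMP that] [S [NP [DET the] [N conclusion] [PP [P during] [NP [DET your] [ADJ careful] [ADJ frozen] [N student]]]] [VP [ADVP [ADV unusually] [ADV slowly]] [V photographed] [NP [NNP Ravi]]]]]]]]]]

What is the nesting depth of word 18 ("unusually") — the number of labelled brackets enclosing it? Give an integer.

10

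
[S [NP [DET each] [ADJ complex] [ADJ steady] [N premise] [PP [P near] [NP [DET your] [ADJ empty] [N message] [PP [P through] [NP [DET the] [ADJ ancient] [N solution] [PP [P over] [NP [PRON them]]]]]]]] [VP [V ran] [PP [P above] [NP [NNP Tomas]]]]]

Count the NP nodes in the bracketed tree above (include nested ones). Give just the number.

5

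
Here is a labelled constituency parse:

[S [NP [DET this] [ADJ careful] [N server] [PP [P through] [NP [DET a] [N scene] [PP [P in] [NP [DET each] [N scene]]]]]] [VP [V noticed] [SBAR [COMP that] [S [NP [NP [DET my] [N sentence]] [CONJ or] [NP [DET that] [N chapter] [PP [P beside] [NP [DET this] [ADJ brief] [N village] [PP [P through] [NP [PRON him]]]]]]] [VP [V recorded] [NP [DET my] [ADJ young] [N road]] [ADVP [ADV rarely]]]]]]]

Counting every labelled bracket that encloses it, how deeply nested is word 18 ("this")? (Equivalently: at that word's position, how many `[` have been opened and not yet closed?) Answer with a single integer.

9

The word sits inside DET, which is inside NP, inside PP, inside NP, inside NP, inside S, inside SBAR, inside VP, inside S — 9 brackets in all.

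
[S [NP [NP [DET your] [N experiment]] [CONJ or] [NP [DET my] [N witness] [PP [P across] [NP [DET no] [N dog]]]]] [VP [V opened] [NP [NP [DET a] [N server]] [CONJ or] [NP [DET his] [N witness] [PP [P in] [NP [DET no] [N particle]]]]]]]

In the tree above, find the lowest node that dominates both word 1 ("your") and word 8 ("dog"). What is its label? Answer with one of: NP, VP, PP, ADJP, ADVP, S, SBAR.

NP

The smallest bracket enclosing both words is [NP your experiment or my witness across no dog], so the label is NP.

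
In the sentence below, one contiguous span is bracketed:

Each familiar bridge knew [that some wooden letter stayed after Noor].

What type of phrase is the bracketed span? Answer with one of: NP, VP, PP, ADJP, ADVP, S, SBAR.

The span is built around the complementizer "that" — a subordinate clause (SBAR).

SBAR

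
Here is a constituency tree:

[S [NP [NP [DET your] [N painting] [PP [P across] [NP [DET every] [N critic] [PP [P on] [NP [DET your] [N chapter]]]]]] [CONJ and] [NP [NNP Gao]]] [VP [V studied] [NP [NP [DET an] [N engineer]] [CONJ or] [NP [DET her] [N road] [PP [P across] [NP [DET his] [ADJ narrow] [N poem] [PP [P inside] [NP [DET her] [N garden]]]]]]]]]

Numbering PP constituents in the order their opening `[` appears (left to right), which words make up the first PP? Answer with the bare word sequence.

The PP opening brackets appear, in order, over: "across every critic on your chapter"; "on your chapter"; "across his narrow poem inside her garden"; "inside her garden". The first one spans "across every critic on your chapter".

across every critic on your chapter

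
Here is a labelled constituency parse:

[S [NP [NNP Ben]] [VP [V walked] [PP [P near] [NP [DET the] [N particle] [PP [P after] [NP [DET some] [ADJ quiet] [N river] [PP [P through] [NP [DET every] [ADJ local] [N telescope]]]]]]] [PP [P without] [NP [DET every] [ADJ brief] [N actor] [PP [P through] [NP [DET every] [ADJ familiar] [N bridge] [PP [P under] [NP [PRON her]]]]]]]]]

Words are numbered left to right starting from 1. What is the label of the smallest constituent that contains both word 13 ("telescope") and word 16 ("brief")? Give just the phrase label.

VP

The smallest bracket enclosing both words is [VP walked near the particle after some quiet river through every local telescope without every brief actor through every familiar bridge under her], so the label is VP.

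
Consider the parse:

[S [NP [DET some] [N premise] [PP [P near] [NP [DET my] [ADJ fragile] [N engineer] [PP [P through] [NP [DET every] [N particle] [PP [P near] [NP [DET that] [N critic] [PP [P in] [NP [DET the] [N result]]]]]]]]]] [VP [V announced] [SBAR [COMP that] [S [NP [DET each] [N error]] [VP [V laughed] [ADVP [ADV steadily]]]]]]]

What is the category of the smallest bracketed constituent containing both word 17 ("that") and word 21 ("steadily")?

SBAR

Both words fall inside [SBAR that each error laughed steadily] (words 17–21), and no smaller constituent contains them both. Label: SBAR.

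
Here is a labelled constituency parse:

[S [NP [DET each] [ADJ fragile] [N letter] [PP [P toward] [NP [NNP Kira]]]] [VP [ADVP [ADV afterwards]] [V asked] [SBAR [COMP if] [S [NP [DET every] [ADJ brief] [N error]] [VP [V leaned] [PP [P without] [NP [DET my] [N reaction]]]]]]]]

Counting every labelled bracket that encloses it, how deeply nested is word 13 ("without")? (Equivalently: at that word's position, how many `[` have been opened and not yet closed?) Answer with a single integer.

7

The word sits inside P, which is inside PP, inside VP, inside S, inside SBAR, inside VP, inside S — 7 brackets in all.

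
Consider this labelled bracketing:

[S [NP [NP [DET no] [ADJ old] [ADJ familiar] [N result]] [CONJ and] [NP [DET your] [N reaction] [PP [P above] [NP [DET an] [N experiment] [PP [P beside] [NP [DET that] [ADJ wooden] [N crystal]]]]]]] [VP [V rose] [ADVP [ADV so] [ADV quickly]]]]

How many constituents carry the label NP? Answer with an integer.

5

Scanning left to right, an opening `[NP` appears at word positions 1, 1, 6, 9, 12 — 5 in total.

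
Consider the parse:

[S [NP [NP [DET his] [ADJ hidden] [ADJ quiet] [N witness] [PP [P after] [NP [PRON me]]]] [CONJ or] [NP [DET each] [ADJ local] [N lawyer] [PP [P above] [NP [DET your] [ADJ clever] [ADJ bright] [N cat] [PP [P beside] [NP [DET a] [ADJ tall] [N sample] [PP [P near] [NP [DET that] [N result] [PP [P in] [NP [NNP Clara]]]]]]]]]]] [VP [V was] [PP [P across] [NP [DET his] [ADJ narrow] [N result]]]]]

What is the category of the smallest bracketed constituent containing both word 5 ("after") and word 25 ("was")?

Both words fall inside [S his hidden quiet witness after me or each local lawyer above your clever bright cat beside a tall sample near that result in Clara was across his narrow result] (words 1–29), and no smaller constituent contains them both. Label: S.

S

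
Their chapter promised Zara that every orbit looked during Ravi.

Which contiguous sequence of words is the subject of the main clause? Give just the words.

The subject of the main clause is the NP immediately before the verb "promised": "their chapter".

their chapter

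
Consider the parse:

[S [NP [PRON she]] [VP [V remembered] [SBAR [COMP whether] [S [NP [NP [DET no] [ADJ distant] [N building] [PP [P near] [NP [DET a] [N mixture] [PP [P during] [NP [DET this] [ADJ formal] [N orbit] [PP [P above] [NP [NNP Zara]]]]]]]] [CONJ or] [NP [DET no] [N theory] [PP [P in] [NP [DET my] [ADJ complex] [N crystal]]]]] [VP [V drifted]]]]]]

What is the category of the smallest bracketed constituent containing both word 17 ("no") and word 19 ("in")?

NP

Both words fall inside [NP no theory in my complex crystal] (words 17–22), and no smaller constituent contains them both. Label: NP.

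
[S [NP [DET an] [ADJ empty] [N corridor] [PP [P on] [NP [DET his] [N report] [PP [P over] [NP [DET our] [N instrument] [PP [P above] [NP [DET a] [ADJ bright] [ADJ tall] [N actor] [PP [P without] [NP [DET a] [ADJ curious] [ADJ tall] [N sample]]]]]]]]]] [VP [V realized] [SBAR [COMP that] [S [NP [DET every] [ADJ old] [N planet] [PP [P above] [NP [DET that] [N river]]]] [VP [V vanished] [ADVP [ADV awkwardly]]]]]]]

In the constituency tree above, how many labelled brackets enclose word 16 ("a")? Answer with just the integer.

11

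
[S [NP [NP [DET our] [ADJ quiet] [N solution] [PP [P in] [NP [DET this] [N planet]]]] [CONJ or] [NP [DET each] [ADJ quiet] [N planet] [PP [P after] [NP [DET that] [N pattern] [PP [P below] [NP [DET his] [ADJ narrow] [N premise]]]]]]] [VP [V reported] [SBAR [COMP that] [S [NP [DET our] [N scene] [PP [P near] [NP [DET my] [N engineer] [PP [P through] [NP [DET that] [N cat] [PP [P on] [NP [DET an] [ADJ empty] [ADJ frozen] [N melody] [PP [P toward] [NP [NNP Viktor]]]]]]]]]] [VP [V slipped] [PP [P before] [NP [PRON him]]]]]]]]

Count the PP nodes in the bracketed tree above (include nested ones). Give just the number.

The PP constituents are: [PP in this planet]; [PP after that pattern below his narrow premise]; [PP below his narrow premise]; [PP near my engineer through that cat on an empty frozen melody toward Viktor]; [PP through that cat on an empty frozen melody toward Viktor]; [PP on an empty frozen melody toward Viktor] …. Total: 8.

8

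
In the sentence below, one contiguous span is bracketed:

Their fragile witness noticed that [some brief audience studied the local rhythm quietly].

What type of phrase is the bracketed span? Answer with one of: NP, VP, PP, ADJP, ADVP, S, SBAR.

S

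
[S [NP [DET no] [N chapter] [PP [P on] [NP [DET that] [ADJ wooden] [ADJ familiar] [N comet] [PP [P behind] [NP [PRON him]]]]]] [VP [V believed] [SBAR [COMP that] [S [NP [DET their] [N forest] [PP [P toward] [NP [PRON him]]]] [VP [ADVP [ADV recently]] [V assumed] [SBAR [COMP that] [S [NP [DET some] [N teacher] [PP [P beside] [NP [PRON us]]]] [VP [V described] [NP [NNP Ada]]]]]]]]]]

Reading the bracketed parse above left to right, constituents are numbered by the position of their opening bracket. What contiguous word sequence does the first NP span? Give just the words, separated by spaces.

Opening `[NP` markers occur at word positions 1, 4, 9, 12, 15, 19, 22, 24; the first of these opens the constituent [NP no chapter on that wooden familiar comet behind him].

no chapter on that wooden familiar comet behind him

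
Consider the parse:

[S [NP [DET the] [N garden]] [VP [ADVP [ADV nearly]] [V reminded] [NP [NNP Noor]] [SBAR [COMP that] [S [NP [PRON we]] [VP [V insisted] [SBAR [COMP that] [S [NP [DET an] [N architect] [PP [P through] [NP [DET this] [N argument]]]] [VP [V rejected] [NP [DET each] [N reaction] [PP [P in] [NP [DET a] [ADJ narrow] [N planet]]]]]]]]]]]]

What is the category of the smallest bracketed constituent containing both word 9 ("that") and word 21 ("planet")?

Word 9 lies under S → VP → SBAR → S → VP → SBAR → COMP; word 21 lies under S → VP → SBAR → S → VP → SBAR → S → VP → NP → PP → NP → N. The lowest shared node is the SBAR.

SBAR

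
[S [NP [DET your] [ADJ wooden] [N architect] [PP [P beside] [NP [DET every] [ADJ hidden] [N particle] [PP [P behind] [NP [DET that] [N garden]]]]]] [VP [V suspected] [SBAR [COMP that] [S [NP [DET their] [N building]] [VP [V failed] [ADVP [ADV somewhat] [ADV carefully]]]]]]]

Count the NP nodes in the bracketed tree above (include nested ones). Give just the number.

Listing each NP by its span: [NP your wooden architect beside every hidden particle behind that garden]; [NP every hidden particle behind that garden]; [NP that garden]; [NP their building] — that makes 4.

4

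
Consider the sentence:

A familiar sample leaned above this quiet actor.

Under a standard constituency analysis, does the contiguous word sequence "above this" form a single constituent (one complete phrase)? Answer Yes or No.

No

The smallest constituent containing the whole sequence is the prepositional phrase [PP above this quiet actor], but the sequence is only part of it — it straddles the boundary between preposition "above" and noun phrase "this quiet actor".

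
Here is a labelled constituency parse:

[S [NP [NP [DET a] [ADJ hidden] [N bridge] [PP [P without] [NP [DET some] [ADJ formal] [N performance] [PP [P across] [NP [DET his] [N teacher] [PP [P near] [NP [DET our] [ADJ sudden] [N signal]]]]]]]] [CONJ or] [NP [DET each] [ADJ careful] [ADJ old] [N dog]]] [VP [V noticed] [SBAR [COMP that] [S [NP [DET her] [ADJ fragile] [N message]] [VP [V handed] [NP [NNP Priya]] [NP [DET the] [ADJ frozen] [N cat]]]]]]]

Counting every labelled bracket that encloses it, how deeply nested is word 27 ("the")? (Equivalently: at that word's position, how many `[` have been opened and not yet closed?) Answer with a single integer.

The word sits inside DET, which is inside NP, inside VP, inside S, inside SBAR, inside VP, inside S — 7 brackets in all.

7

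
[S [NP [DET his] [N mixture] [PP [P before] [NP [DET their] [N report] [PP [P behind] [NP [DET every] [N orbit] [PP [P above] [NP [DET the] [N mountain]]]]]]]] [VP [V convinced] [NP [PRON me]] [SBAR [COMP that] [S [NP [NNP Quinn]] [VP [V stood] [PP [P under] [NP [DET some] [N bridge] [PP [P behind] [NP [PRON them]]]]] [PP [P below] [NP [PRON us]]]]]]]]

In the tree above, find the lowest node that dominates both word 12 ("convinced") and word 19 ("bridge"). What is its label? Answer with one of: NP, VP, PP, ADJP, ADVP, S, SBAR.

Both words fall inside [VP convinced me that Quinn stood under some bridge behind them below us] (words 12–23), and no smaller constituent contains them both. Label: VP.

VP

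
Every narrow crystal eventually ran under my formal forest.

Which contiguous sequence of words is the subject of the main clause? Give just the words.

every narrow crystal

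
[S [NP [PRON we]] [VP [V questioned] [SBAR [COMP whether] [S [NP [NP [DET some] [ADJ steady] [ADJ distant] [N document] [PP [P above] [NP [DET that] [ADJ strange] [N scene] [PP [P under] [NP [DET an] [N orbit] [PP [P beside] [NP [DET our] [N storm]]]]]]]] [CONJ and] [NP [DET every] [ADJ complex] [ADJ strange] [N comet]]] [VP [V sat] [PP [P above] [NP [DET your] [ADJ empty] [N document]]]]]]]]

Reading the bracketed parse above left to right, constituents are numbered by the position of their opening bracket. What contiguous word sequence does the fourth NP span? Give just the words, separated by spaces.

that strange scene under an orbit beside our storm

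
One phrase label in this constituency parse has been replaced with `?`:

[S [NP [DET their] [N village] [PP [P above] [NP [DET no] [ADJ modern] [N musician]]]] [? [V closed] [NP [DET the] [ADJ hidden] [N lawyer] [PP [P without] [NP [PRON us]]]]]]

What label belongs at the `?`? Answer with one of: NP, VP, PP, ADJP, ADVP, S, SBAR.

Looking at what the `?` directly dominates — V 'closed', NP — this is a verb phrase (VP).

VP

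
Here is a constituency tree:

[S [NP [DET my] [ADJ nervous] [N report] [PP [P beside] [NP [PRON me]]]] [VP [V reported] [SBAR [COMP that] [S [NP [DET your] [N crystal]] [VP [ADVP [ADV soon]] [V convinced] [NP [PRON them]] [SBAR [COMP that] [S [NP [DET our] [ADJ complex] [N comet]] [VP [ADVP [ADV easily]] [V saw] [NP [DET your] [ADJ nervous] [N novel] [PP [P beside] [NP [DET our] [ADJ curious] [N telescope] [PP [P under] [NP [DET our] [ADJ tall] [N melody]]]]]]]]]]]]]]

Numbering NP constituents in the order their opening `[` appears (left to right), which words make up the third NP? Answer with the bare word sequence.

The NP opening brackets appear, in order, over: "my nervous report beside me"; "me"; "your crystal"; "them"; "our complex comet"; "your nervous novel beside our curious telescope under our tall melody"; "our curious telescope under our tall melody"; "our tall melody". The third one spans "your crystal".

your crystal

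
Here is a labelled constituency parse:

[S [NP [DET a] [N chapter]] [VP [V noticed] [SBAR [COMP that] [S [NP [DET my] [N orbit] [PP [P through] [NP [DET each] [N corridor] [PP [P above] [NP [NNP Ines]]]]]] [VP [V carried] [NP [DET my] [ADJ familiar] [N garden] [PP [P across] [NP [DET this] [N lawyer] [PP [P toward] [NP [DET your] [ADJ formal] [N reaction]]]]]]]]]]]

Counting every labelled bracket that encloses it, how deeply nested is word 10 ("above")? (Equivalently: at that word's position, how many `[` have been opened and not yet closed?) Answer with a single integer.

9

Path from the root down to the word: S → VP → SBAR → S → NP → PP → NP → PP → P. That is 9 enclosing brackets.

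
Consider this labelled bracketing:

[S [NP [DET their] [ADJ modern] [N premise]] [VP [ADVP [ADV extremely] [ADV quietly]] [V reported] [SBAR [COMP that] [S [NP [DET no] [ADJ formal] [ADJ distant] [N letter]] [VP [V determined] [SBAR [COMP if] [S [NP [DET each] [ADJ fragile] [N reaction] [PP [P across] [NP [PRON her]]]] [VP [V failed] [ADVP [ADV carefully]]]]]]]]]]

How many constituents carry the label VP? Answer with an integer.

3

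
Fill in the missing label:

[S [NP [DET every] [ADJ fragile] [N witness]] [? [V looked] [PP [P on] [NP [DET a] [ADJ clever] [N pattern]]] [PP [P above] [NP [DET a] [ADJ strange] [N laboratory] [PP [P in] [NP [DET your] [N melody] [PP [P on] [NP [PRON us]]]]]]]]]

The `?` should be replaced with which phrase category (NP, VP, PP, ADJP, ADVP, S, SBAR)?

VP

Looking at what the `?` directly dominates — V 'looked', PP, PP — this is a verb phrase (VP).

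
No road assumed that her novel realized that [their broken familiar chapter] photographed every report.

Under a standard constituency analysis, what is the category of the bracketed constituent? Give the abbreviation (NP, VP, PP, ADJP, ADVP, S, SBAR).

NP

"chapter" is the head of the bracketed span, so the span is a noun phrase: NP.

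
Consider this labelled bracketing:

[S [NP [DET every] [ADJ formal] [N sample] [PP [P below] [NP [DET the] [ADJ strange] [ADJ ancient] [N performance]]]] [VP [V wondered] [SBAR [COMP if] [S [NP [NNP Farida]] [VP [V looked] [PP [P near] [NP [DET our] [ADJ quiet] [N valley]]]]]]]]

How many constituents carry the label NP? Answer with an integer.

The NP constituents are: [NP every formal sample below the strange ancient performance]; [NP the strange ancient performance]; [NP Farida]; [NP our quiet valley]. Total: 4.

4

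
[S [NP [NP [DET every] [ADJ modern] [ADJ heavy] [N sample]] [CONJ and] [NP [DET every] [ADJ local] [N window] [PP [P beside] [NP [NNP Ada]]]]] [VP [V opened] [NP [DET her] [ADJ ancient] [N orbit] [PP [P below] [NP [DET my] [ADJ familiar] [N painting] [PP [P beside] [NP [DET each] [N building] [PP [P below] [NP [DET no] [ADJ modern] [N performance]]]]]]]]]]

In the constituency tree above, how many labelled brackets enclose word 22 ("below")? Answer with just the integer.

9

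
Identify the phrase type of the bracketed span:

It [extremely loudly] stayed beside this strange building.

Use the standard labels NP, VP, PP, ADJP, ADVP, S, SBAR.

ADVP

The bracketed span "extremely loudly" is headed by "loudly", making it an adverb phrase (ADVP).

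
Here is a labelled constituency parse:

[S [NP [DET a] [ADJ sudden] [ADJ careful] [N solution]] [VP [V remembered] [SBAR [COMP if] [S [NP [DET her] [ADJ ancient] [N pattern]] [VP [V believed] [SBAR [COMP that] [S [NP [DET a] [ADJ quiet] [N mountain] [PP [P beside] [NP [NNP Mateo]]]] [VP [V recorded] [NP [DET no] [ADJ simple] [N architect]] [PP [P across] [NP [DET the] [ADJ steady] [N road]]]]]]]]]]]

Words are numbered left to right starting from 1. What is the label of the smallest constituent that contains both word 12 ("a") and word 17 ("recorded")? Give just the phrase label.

S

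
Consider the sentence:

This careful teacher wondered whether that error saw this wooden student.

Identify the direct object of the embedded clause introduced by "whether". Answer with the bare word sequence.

this wooden student

Within the embedded clause introduced by "whether", the direct object of "saw" is "this wooden student".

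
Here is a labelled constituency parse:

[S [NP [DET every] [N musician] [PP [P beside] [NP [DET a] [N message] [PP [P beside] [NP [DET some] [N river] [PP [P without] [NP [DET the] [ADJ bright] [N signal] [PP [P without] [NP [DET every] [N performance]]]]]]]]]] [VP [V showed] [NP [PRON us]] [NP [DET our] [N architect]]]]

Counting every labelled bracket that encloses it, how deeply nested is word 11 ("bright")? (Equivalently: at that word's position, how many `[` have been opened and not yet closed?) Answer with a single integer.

Path from the root down to the word: S → NP → PP → NP → PP → NP → PP → NP → ADJ. That is 9 enclosing brackets.

9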